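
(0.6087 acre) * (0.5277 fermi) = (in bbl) 8.176e-12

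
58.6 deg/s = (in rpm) 9.767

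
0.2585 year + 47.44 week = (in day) 426.4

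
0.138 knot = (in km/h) 0.2556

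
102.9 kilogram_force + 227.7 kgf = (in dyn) 3.242e+08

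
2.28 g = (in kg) 0.00228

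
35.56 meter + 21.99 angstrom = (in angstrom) 3.556e+11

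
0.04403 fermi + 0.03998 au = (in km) 5.981e+06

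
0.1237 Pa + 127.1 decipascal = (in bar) 0.0001283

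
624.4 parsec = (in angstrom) 1.927e+29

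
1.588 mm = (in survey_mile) 9.867e-07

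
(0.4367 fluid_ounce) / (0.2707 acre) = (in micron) 0.01179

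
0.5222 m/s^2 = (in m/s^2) 0.5222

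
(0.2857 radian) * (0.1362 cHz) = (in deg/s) 0.0223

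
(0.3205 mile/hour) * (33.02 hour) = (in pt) 4.828e+07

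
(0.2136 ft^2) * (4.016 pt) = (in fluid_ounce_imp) 0.9895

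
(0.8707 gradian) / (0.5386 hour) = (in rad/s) 7.054e-06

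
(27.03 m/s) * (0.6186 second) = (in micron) 1.672e+07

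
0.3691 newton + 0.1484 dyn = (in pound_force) 0.08298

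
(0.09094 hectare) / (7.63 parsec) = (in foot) 1.267e-14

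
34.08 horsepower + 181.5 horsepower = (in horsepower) 215.6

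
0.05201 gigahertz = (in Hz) 5.201e+07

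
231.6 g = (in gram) 231.6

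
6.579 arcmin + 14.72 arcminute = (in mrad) 6.196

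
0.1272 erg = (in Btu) 1.206e-11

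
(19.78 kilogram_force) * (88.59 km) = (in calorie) 4.107e+06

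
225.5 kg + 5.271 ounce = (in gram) 2.256e+05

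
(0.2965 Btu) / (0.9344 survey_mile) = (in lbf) 0.04677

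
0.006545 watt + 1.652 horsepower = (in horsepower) 1.652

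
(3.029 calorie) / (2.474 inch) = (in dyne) 2.017e+07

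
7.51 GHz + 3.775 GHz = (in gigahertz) 11.29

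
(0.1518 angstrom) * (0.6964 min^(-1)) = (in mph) 3.941e-13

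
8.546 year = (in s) 2.695e+08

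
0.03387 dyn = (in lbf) 7.614e-08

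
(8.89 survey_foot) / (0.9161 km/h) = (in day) 0.0001232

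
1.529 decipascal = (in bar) 1.529e-06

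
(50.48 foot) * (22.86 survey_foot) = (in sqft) 1154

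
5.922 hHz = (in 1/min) 3.553e+04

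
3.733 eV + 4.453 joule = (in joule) 4.453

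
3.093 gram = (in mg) 3093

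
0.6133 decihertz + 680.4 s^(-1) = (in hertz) 680.5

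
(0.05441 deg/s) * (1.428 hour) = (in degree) 279.7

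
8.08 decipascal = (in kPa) 0.000808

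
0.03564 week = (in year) 0.0006835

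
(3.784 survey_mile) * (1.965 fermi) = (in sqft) 1.288e-10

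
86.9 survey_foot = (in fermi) 2.649e+16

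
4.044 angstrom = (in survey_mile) 2.513e-13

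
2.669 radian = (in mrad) 2669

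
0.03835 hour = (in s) 138.1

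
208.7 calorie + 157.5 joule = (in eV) 6.433e+21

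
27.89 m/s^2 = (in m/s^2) 27.89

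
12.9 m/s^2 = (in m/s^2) 12.9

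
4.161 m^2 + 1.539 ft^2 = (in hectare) 0.0004304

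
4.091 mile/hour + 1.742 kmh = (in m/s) 2.313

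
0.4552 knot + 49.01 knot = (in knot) 49.47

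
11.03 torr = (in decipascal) 1.471e+04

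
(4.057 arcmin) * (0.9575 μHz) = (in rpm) 1.079e-08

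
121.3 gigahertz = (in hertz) 1.213e+11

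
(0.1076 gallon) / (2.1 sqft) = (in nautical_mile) 1.127e-06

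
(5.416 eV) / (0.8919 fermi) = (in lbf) 0.0002187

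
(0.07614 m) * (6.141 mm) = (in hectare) 4.676e-08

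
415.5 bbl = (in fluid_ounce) 2.234e+06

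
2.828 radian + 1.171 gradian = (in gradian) 181.2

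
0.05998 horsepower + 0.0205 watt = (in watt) 44.75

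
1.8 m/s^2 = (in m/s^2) 1.8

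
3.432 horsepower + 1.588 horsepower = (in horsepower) 5.02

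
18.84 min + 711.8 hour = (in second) 2.564e+06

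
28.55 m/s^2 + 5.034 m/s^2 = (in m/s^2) 33.58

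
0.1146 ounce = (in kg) 0.003249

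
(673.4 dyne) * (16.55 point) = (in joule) 3.932e-05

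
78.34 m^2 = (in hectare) 0.007834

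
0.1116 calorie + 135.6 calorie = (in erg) 5.678e+09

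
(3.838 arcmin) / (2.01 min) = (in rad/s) 9.257e-06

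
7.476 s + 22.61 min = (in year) 4.325e-05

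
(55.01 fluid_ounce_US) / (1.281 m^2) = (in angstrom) 1.27e+07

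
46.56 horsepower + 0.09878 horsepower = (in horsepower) 46.66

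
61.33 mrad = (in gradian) 3.904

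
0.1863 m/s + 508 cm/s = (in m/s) 5.266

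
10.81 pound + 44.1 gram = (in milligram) 4.947e+06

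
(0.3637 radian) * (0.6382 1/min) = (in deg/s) 0.2217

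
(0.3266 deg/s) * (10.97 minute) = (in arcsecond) 7.739e+05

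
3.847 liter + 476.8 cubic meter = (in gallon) 1.26e+05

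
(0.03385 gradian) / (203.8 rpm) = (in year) 7.9e-13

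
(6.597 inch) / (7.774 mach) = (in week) 1.047e-10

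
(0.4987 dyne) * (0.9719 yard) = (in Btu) 4.201e-09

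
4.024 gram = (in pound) 0.008871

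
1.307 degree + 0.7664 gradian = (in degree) 1.997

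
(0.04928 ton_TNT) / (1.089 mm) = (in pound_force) 4.256e+10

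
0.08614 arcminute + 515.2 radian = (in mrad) 5.152e+05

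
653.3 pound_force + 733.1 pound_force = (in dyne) 6.167e+08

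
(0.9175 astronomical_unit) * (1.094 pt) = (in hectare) 5297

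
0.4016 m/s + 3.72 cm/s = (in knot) 0.853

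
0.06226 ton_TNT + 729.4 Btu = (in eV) 1.631e+27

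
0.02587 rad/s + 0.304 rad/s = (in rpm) 3.15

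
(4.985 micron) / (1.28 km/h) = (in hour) 3.895e-09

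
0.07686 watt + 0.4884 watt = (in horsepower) 0.000758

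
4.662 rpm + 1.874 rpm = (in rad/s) 0.6844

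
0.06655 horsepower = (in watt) 49.63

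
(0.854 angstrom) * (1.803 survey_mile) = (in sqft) 2.667e-06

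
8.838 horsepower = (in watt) 6590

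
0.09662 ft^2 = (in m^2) 0.008976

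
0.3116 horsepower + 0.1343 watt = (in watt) 232.5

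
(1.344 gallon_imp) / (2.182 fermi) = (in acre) 6.919e+08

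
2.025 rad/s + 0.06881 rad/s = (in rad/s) 2.094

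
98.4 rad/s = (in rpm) 939.7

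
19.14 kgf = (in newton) 187.7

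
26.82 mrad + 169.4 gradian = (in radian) 2.688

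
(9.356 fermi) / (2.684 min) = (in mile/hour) 1.3e-16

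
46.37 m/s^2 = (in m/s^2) 46.37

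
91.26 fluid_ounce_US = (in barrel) 0.01698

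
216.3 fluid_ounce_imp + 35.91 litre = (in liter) 42.06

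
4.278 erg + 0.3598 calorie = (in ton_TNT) 3.598e-10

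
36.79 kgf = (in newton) 360.8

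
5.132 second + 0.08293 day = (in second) 7170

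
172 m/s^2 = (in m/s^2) 172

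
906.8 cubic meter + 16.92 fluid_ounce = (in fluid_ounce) 3.066e+07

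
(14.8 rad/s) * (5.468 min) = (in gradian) 3.091e+05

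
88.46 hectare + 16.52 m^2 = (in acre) 218.6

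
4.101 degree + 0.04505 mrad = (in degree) 4.104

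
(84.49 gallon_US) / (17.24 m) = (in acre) 4.584e-06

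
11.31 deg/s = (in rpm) 1.885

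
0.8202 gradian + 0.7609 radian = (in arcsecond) 1.596e+05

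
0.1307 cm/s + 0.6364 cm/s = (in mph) 0.01716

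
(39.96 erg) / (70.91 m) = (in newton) 5.635e-08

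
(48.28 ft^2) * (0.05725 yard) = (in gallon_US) 62.03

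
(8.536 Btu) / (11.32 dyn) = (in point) 2.255e+11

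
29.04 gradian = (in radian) 0.4562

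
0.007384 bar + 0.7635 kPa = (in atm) 0.01482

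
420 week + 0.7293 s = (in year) 8.055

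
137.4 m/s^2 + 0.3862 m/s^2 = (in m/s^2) 137.8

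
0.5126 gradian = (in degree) 0.4613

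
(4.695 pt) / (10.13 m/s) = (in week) 2.703e-10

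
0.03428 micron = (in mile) 2.13e-11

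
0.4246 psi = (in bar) 0.02928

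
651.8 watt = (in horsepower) 0.8741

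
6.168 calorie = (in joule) 25.81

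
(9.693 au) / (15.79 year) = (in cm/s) 2.912e+05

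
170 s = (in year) 5.391e-06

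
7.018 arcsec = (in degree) 0.001949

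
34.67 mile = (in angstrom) 5.58e+14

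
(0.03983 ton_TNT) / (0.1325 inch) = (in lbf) 1.113e+10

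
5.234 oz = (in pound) 0.3271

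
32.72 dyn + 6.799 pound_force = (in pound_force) 6.799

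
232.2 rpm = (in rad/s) 24.32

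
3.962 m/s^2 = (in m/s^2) 3.962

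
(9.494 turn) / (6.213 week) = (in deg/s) 0.0009096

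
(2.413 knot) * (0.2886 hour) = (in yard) 1410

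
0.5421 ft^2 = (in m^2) 0.05036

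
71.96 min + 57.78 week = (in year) 1.108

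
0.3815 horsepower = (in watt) 284.5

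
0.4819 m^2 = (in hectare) 4.819e-05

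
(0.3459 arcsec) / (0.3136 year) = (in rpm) 1.619e-12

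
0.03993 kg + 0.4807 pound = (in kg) 0.258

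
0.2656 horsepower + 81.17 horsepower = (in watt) 6.073e+04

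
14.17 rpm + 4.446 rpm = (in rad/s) 1.949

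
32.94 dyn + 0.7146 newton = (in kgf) 0.0729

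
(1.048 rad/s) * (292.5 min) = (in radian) 1.839e+04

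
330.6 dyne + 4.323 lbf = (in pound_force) 4.324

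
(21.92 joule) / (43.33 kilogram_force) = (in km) 5.159e-05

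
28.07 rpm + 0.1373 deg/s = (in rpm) 28.09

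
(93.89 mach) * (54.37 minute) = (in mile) 6.48e+04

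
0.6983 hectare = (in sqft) 7.516e+04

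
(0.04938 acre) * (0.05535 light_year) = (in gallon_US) 2.764e+19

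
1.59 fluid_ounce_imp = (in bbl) 0.0002842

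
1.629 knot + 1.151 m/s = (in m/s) 1.989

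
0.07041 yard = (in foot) 0.2112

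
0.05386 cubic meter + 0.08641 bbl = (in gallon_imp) 14.87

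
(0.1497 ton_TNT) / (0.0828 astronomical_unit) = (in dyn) 5057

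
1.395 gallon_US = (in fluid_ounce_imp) 185.9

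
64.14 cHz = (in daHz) 0.06414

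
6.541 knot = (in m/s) 3.365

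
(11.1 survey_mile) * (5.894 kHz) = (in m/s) 1.053e+08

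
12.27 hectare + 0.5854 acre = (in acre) 30.91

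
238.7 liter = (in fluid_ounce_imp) 8401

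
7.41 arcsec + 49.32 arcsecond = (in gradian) 0.01751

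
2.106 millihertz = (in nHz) 2.106e+06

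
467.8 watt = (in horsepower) 0.6273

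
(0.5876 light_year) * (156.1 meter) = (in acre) 2.144e+14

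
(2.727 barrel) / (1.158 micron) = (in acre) 92.52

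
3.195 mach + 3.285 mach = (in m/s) 2206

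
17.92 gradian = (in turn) 0.0448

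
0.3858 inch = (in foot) 0.03215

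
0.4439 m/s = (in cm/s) 44.39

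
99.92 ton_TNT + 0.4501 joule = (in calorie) 9.992e+10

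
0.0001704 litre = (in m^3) 1.704e-07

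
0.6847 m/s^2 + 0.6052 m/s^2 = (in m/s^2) 1.29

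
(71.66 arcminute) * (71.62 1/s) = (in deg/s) 85.54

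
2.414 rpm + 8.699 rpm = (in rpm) 11.11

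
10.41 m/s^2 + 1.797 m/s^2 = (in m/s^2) 12.21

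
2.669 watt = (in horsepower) 0.003579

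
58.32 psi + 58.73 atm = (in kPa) 6353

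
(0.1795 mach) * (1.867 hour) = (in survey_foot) 1.348e+06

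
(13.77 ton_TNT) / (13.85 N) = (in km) 4.16e+06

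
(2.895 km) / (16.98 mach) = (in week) 8.279e-07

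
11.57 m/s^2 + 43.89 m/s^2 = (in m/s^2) 55.46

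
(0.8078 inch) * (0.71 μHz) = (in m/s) 1.457e-08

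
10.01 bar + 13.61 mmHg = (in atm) 9.897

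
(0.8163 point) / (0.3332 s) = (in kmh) 0.003111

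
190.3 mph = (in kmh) 306.3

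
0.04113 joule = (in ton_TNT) 9.83e-12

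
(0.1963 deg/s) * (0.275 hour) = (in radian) 3.392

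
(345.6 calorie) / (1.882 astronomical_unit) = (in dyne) 0.0005136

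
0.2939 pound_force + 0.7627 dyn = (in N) 1.307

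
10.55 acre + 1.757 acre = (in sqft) 5.361e+05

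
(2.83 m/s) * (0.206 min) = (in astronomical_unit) 2.338e-10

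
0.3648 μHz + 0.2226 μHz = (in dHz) 5.874e-06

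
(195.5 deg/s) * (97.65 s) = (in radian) 333.2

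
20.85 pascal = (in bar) 0.0002085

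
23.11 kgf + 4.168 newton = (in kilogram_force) 23.54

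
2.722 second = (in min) 0.04537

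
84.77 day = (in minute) 1.221e+05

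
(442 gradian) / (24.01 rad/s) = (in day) 3.347e-06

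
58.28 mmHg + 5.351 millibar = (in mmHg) 62.29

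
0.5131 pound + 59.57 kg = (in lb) 131.8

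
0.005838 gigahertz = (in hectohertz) 5.838e+04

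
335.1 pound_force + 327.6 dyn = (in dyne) 1.491e+08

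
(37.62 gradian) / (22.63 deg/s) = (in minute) 0.02494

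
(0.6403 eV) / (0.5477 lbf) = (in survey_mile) 2.616e-23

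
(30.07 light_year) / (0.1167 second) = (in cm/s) 2.438e+20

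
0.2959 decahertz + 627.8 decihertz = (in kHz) 0.06574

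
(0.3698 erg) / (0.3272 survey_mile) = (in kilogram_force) 7.161e-12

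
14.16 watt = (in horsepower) 0.01899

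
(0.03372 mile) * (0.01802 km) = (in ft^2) 1.053e+04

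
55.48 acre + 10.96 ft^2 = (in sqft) 2.417e+06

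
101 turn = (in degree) 3.636e+04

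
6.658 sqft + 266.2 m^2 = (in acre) 0.06593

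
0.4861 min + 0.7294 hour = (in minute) 44.25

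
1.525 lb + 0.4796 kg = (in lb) 2.582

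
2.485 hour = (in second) 8946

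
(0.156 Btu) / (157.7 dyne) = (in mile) 64.85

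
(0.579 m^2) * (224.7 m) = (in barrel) 818.3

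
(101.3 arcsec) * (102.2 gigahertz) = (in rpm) 4.793e+08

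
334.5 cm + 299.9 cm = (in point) 1.798e+04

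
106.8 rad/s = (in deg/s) 6119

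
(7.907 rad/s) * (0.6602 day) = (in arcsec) 9.303e+10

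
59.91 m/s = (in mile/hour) 134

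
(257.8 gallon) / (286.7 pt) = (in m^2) 9.649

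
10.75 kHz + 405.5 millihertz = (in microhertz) 1.075e+10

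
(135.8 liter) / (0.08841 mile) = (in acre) 2.358e-07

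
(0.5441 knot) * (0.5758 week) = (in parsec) 3.159e-12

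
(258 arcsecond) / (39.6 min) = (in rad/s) 5.264e-07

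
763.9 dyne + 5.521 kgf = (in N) 54.15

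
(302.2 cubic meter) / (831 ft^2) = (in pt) 1.11e+04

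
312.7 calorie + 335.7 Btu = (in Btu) 336.9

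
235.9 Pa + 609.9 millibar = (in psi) 8.88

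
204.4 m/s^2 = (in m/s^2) 204.4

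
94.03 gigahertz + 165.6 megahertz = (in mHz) 9.42e+13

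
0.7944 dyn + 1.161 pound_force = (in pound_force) 1.161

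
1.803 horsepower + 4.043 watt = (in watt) 1349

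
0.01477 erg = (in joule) 1.477e-09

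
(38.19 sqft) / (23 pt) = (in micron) 4.373e+08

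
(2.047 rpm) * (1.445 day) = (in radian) 2.676e+04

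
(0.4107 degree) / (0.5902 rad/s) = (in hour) 3.374e-06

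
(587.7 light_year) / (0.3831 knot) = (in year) 8.946e+11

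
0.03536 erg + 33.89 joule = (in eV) 2.115e+20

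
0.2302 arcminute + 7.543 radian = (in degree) 432.2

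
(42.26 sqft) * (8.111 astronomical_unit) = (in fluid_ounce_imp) 1.677e+17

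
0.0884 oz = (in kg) 0.002506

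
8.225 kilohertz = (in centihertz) 8.225e+05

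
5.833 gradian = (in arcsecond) 1.89e+04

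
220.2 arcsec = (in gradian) 0.06796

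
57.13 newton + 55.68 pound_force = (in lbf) 68.52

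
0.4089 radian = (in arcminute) 1406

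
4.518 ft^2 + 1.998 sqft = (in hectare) 6.054e-05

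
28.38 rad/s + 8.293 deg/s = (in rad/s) 28.52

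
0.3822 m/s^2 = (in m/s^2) 0.3822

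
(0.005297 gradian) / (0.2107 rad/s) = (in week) 6.529e-10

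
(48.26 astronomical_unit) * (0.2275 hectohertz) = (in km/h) 5.913e+14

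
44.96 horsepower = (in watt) 3.353e+04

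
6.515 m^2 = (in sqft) 70.13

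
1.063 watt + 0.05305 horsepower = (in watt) 40.62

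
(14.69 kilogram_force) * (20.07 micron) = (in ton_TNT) 6.91e-13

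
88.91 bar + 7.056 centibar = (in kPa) 8898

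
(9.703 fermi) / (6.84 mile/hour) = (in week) 5.247e-21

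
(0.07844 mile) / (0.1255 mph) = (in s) 2250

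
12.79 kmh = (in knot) 6.906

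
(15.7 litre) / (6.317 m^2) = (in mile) 1.544e-06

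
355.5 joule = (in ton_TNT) 8.497e-08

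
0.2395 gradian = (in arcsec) 776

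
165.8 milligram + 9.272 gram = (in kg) 0.009438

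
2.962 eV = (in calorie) 1.134e-19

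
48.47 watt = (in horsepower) 0.065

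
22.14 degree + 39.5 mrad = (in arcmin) 1464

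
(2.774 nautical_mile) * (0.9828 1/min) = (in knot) 163.6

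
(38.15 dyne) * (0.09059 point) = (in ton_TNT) 2.914e-18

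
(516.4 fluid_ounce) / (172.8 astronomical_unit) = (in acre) 1.46e-19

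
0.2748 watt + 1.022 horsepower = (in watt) 762.4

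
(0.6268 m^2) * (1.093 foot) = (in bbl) 1.313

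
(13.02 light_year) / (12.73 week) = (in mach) 4.699e+07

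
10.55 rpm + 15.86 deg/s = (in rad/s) 1.382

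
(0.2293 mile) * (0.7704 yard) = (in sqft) 2798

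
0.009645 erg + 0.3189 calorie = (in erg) 1.334e+07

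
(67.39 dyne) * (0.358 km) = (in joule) 0.2413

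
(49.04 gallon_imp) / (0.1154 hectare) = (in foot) 0.0006338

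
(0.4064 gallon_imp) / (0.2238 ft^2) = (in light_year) 9.392e-18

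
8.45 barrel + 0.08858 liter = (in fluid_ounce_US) 4.543e+04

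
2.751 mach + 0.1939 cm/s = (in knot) 1821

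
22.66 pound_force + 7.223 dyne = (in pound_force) 22.66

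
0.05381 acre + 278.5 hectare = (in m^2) 2.785e+06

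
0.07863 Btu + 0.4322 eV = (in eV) 5.178e+20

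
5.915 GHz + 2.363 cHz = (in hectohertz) 5.915e+07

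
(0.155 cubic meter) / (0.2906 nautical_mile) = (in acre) 7.117e-08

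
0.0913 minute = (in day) 6.34e-05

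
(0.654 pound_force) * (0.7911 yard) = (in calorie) 0.503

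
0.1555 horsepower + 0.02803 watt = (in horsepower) 0.1555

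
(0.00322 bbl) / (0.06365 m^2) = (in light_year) 8.501e-19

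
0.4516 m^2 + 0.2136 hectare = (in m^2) 2136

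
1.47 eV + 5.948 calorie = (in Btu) 0.02359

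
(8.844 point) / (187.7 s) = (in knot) 3.231e-05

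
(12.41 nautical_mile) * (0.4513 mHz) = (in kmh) 37.34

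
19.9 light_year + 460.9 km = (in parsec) 6.101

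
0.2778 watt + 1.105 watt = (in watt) 1.383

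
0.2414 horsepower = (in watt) 180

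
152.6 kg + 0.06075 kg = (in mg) 1.527e+08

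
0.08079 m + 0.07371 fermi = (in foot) 0.2651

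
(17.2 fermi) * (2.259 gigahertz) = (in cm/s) 0.003885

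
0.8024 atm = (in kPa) 81.3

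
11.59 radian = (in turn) 1.845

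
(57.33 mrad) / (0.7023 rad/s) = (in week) 1.35e-07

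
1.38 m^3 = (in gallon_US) 364.6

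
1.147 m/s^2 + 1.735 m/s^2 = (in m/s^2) 2.882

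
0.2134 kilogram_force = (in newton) 2.093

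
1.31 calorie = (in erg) 5.481e+07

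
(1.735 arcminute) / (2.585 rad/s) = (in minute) 3.254e-06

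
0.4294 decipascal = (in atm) 4.238e-07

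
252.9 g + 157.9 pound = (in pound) 158.5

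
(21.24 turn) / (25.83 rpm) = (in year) 1.564e-06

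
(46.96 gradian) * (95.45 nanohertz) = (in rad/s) 7.041e-08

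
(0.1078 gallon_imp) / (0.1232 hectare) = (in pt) 0.001128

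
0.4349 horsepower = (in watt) 324.3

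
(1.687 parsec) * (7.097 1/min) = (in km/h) 2.217e+16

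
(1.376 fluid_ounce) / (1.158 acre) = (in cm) 8.684e-07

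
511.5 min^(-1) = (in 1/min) 511.5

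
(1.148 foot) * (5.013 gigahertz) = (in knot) 3.41e+09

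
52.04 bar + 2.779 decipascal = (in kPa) 5204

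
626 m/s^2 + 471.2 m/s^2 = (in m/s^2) 1097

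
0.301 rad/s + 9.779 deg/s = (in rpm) 4.504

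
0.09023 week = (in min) 909.5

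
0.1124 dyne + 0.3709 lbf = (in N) 1.65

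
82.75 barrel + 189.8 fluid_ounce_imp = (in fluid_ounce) 4.45e+05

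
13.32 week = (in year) 0.2555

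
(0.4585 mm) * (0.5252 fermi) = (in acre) 5.95e-23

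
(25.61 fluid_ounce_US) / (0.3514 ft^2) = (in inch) 0.9134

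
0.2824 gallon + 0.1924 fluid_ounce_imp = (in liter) 1.074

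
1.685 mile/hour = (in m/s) 0.7533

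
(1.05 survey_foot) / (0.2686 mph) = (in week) 4.407e-06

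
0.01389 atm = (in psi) 0.2041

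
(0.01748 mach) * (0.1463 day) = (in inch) 2.962e+06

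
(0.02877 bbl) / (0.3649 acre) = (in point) 0.00878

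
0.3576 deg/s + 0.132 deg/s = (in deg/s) 0.4896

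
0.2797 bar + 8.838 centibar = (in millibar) 368.1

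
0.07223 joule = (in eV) 4.508e+17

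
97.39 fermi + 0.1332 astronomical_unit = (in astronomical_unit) 0.1332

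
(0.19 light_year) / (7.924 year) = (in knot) 1.398e+07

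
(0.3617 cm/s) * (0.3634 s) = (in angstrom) 1.314e+07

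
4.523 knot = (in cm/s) 232.7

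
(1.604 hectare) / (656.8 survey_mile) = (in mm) 15.17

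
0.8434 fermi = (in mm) 8.434e-13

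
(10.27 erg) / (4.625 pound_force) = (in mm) 4.992e-05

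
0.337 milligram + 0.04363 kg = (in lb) 0.09619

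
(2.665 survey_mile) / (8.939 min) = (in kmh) 28.79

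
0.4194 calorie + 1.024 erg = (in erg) 1.755e+07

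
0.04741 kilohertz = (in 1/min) 2845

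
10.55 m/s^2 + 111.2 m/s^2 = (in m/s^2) 121.8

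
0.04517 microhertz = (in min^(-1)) 2.71e-06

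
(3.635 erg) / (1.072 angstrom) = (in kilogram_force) 345.8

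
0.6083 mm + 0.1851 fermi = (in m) 0.0006083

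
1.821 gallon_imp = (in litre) 8.278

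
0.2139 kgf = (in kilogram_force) 0.2139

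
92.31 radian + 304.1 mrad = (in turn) 14.74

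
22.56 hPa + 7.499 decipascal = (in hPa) 22.57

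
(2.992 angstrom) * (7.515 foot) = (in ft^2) 7.377e-09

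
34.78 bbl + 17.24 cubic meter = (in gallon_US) 6015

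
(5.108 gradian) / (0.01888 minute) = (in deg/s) 4.058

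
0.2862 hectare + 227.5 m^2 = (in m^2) 3090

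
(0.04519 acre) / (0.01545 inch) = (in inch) 1.835e+07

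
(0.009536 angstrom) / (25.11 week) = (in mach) 1.844e-22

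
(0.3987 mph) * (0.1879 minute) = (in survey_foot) 6.593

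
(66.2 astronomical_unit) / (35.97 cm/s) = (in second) 2.753e+13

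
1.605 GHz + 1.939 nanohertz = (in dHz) 1.605e+10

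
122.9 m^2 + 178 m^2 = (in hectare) 0.03009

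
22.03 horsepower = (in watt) 1.643e+04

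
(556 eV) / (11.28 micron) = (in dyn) 7.897e-07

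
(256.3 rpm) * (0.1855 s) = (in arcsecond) 1.027e+06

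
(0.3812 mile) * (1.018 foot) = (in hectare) 0.01904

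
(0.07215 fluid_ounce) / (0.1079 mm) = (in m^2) 0.01978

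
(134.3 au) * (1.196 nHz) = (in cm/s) 2.403e+06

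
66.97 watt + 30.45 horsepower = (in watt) 2.277e+04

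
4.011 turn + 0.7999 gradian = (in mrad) 2.521e+04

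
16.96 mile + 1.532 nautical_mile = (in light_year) 3.185e-12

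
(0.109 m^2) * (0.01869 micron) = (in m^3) 2.037e-09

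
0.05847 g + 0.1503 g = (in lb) 0.0004603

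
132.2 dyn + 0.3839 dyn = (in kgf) 0.0001352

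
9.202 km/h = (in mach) 0.007507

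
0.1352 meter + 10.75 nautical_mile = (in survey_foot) 6.532e+04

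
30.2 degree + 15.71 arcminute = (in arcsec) 1.097e+05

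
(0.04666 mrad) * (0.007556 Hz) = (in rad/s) 3.526e-07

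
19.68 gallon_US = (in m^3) 0.0745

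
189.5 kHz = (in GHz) 0.0001895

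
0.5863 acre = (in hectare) 0.2373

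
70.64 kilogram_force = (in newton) 692.7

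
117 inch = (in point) 8424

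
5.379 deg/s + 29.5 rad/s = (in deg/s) 1696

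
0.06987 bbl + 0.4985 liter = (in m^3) 0.01161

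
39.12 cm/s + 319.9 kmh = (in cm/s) 8925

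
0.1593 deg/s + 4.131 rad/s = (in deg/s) 236.8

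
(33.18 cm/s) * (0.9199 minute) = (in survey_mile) 0.01138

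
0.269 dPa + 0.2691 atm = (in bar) 0.2727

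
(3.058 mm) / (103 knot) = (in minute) 9.619e-07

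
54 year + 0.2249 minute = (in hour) 4.73e+05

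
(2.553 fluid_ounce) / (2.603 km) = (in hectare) 2.901e-12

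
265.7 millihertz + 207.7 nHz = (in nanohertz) 2.657e+08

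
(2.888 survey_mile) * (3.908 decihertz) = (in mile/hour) 4063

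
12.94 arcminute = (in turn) 0.0005991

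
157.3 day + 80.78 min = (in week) 22.48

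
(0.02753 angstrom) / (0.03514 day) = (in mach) 2.663e-18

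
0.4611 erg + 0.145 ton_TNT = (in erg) 6.067e+15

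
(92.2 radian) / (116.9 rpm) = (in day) 8.717e-05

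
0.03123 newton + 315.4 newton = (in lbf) 70.91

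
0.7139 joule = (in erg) 7.139e+06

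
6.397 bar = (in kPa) 639.7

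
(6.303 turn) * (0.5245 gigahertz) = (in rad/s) 2.077e+10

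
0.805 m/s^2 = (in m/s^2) 0.805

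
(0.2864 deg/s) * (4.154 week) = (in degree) 7.195e+05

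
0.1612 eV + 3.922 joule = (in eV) 2.448e+19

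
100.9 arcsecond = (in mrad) 0.4892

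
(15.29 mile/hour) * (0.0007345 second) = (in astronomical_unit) 3.356e-14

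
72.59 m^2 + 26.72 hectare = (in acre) 66.04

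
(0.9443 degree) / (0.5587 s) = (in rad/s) 0.0295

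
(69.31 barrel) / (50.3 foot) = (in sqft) 7.737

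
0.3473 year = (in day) 126.8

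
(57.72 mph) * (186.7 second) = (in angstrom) 4.817e+13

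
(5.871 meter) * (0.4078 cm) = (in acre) 5.916e-06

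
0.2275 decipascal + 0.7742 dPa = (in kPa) 0.0001002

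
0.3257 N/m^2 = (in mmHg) 0.002443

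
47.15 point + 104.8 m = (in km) 0.1048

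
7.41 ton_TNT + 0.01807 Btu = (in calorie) 7.41e+09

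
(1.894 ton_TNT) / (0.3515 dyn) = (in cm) 2.254e+17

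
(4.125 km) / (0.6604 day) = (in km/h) 0.2603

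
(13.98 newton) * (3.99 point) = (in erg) 1.968e+05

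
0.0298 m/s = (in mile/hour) 0.06666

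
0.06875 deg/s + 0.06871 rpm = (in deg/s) 0.481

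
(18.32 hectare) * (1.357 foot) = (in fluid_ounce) 2.562e+09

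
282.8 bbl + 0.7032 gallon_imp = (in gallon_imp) 9891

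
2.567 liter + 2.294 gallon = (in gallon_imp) 2.475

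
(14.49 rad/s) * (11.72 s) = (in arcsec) 3.503e+07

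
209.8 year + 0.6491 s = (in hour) 1.838e+06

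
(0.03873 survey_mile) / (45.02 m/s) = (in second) 1.384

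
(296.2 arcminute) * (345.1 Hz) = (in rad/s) 29.73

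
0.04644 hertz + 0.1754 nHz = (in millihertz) 46.44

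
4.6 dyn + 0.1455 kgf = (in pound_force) 0.3208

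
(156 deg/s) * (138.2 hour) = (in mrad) 1.355e+09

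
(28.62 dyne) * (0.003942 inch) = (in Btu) 2.716e-11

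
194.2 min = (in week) 0.01927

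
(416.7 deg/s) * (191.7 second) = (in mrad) 1.394e+06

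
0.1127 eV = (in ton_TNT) 4.316e-30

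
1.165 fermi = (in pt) 3.302e-12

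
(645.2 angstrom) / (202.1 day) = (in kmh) 1.33e-14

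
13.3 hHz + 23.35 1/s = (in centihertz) 1.353e+05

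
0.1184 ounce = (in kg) 0.003357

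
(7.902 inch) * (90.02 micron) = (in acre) 4.465e-09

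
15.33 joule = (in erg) 1.533e+08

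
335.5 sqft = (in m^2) 31.17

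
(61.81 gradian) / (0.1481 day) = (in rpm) 0.0007246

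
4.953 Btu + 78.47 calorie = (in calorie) 1327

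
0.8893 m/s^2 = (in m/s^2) 0.8893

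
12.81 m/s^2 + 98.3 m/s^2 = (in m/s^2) 111.1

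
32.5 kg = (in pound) 71.65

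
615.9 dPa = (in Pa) 61.59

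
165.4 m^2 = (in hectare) 0.01654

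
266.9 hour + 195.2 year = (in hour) 1.71e+06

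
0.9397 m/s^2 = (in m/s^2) 0.9397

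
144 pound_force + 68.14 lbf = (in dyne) 9.436e+07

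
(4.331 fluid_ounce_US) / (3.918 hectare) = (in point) 9.267e-06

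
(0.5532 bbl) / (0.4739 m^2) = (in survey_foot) 0.6089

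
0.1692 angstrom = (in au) 1.131e-22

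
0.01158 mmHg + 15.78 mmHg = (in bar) 0.02105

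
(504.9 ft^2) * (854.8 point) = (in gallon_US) 3737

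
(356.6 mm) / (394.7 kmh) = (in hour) 9.035e-07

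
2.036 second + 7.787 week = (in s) 4.71e+06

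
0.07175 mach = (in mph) 54.65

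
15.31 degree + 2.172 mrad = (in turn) 0.04287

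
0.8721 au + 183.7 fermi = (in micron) 1.305e+17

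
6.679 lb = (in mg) 3.03e+06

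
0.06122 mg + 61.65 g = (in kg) 0.06165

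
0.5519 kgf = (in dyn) 5.412e+05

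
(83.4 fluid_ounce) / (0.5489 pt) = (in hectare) 0.001274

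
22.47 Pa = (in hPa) 0.2247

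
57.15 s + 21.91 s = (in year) 2.507e-06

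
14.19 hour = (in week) 0.08446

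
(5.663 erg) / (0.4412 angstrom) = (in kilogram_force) 1309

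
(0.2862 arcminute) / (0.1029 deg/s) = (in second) 0.04636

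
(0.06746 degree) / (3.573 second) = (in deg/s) 0.01888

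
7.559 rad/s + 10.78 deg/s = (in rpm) 73.98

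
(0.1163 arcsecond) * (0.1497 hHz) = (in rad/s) 8.441e-06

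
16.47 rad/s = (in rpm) 157.3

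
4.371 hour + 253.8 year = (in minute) 1.334e+08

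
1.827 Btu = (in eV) 1.203e+22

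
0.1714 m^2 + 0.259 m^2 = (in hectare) 4.304e-05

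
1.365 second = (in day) 1.58e-05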